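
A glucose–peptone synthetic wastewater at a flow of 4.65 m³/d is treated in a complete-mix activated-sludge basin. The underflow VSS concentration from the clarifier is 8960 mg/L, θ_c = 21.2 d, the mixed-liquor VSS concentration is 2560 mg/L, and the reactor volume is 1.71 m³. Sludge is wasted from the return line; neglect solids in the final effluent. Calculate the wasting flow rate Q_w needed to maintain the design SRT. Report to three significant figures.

Wasting from the return line (neglecting effluent solids): Q_w = V·X / (θ_c·X_r) = 1.710 × 2560 / (21.2 × 8960) = 0.02305 m³/d.

Q_w ≈ 0.0230 m³/d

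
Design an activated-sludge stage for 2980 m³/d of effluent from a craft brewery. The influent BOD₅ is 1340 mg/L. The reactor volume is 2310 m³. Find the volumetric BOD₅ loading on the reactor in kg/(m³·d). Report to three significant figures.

L_v ≈ 1.73 kg BOD₅/(m³·d)

Volumetric loading L_v = Q·S₀ / V = 2980 × 1340 g/m³ / 2310 m³ = 1729 g/(m³·d) = 1.729 kg BOD₅/(m³·d).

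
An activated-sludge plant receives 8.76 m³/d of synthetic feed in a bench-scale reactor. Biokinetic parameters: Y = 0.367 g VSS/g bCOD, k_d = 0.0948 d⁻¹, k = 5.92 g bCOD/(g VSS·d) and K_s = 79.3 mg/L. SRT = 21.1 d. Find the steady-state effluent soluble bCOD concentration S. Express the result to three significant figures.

S ≈ 5.55 mg/L

From the Monod/SRT balance for a CMAS, S = K_s·(1+k_d θ_c)/[θ_c·(Y k − k_d) − 1] = 79.3 × (1 + 0.0948 × 21.1) / [21.1 × (0.367 × 5.92 − 0.0948) − 1] = 237.9 / 42.84 = 5.553 mg/L.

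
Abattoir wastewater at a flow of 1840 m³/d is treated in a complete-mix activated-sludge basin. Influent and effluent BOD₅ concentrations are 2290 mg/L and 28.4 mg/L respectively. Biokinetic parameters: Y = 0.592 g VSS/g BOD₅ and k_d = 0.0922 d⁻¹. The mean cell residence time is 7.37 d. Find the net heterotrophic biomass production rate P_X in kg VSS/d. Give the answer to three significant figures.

Correct the yield for decay: Y_obs = Y/(1 + k_d θ_c) = 0.592 / (1 + 0.0922 × 7.37) = 0.592 / 1.680 = 0.3525.
Substrate removed = Q·(S₀ − S) = 1840 m³/d × (2290 − 28.4) g/m³ = 4.16×10^6 g/d = 4161 kg/d.
P_X = Y_obs · Q(S₀ − S) = 0.3525 × 4161 = 1467 kg VSS/d.

P_X ≈ 1470 kg VSS/d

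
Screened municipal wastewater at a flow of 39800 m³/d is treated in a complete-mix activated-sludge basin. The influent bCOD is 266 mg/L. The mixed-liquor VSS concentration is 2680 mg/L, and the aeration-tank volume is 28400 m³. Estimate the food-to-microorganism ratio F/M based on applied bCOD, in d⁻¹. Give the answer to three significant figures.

Food-to-microorganism ratio F/M = Q S₀ / (V X) = 39800 × 266 / (28400 × 2680) = 0.1391 d⁻¹.

F/M ≈ 0.139 d⁻¹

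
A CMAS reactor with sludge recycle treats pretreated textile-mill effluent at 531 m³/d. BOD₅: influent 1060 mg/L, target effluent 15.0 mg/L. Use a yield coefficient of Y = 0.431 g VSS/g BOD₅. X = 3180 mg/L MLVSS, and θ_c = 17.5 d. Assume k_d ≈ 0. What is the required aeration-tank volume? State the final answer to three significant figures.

With k_d = 0 the design equation reduces to V = Y Q (S₀−S) θ_c / X = 0.431 × 531 × (1060 − 15.0) × 17.5 / 3180 = 1316 m³.

V ≈ 1320 m³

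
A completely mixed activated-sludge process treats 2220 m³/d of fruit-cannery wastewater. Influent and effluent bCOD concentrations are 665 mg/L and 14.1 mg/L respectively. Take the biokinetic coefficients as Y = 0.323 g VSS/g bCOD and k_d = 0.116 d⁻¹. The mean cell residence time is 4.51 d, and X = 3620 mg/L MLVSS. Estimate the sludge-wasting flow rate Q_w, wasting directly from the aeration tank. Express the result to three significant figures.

Rearranging the biomass balance for a CMAS with decay, V = Y·Q·ΔS·θ_c / [X·(1+k_d θ_c)] = 0.323 × 2220 × (665 − 14.1) × 4.51 / [3620 × (1 + 0.116 × 4.51)] = 2.1×10^6 / 5514 = 381.8 m³.
Wasting from the aeration tank: Q_w = V / θ_c = 381.8 / 4.51 = 84.65 m³/d.

Q_w ≈ 84.6 m³/d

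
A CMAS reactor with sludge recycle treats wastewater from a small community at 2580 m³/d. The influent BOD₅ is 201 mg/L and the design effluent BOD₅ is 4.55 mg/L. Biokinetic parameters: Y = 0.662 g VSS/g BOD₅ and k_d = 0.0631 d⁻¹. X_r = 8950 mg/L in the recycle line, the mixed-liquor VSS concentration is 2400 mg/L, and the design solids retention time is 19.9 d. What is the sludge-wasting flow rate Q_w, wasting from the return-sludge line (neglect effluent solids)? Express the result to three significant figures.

From the SRT design equation V = Y Q (S₀−S) θ_c / [X (1 + k_d θ_c)] = 0.662 × 2580 × (201 − 4.55) × 19.9 / [2400 × (1 + 0.0631 × 19.9)] = 6.68×10^6 / 5414 = 1233 m³.
Wasting from the return line (neglecting effluent solids): Q_w = V·X / (θ_c·X_r) = 1233 × 2400 / (19.9 × 8950) = 16.62 m³/d.

Q_w ≈ 16.6 m³/d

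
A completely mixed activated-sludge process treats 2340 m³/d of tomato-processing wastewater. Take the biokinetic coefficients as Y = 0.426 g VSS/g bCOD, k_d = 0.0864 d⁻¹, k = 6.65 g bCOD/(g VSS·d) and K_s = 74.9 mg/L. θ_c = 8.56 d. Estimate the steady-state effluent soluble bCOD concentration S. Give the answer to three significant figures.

S ≈ 5.79 mg/L

From the Monod/SRT balance for a CMAS, S = K_s·(1+k_d θ_c)/[θ_c·(Y k − k_d) − 1] = 74.9 × (1 + 0.0864 × 8.56) / [8.56 × (0.426 × 6.65 − 0.0864) − 1] = 130.3 / 22.51 = 5.788 mg/L.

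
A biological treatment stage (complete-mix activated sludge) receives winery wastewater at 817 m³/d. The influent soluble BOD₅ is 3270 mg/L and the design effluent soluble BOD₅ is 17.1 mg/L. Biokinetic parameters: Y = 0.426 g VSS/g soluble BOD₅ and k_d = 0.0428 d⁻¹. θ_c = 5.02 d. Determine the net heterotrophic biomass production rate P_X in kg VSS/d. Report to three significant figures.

Correct the yield for decay: Y_obs = Y/(1 + k_d θ_c) = 0.426 / (1 + 0.0428 × 5.02) = 0.426 / 1.215 = 0.3507.
ΔS = 3270 − 17.1 = 3253 mg/L, so the substrate removal rate is 817 × 3253/1000 = 2658 kg soluble BOD₅/d.
P_X = Y_obs · Q(S₀ − S) = 0.3507 × 2658 = 931.9 kg VSS/d.

P_X ≈ 932 kg VSS/d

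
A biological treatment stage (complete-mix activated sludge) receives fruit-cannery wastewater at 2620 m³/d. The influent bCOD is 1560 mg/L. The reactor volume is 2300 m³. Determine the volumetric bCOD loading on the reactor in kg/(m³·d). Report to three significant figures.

Applied bCOD load per unit volume = Q·S₀/V = (2620 × 1560/1000)/2300 = 1.777 kg bCOD·m⁻³·d⁻¹.

L_v ≈ 1.78 kg bCOD/(m³·d)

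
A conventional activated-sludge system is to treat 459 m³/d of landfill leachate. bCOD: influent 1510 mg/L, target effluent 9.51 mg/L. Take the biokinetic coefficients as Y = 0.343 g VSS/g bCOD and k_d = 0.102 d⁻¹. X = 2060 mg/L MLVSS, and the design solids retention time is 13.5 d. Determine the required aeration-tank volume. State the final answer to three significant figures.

V ≈ 651 m³

From the SRT design equation V = Y Q (S₀−S) θ_c / [X (1 + k_d θ_c)] = 0.343 × 459 × (1510 − 9.51) × 13.5 / [2060 × (1 + 0.102 × 13.5)] = 3.19×10^6 / 4897 = 651.3 m³.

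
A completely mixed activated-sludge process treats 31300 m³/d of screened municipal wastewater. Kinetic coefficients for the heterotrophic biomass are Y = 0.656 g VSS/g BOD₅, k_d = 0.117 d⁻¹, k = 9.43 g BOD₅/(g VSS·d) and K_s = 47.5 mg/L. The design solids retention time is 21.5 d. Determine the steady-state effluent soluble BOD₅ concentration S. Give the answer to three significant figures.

Effluent substrate depends only on kinetics and SRT: S = K_s(1 + k_d θ_c) / [θ_c(Yk − k_d) − 1] = 47.5 × (1 + 0.117 × 21.5) / [21.5 × (0.656 × 9.43 − 0.117) − 1] = 167.0 / 129.5 = 1.290 mg/L.

S ≈ 1.29 mg/L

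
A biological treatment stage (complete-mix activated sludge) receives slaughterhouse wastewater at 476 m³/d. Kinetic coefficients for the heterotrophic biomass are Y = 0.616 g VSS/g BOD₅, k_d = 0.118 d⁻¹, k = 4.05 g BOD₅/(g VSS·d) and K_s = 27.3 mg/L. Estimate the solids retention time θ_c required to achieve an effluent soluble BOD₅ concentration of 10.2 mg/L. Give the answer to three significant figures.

From 1/θ_c = Y·k·S/(K_s + S) − k_d: Y·k·S/(K_s+S) = 0.616 × 4.05 × 10.2 / (27.3 + 10.2) = 0.6786 d⁻¹.
Then 1/θ_c = μ − k_d = 0.6786 − 0.118 = 0.5606 d⁻¹, giving θ_c = 1.784 d.

θ_c ≈ 1.78 d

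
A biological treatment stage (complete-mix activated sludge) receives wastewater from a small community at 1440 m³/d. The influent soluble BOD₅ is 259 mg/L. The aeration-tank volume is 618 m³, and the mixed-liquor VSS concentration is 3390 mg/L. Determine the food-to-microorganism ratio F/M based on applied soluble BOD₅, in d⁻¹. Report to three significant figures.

F/M = applied load / biomass = Q·S₀/(V·X) = 1440 × 259 / (618.0 × 3390) = 0.1780 d⁻¹.

F/M ≈ 0.178 d⁻¹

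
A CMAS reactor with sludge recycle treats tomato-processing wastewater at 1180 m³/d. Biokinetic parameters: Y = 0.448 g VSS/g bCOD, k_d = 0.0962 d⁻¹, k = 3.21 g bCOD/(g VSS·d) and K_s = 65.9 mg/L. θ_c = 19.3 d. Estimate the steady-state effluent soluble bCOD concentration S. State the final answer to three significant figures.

S ≈ 7.56 mg/L

From the Monod/SRT balance for a CMAS, S = K_s·(1+k_d θ_c)/[θ_c·(Y k − k_d) − 1] = 65.9 × (1 + 0.0962 × 19.3) / [19.3 × (0.448 × 3.21 − 0.0962) − 1] = 188.3 / 24.90 = 7.561 mg/L.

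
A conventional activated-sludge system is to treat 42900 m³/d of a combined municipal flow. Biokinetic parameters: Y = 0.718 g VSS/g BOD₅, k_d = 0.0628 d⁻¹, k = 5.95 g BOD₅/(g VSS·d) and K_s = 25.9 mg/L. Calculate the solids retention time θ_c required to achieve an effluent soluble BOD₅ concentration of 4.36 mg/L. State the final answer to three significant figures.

Specific growth rate at S = 4.36 mg/L: μ = YkS/(K_s+S) = 0.718·5.95·4.36/(25.9+4.36) = 0.6155 d⁻¹.
Then 1/θ_c = μ − k_d = 0.6155 − 0.0628 = 0.5527 d⁻¹, giving θ_c = 1.809 d.

θ_c ≈ 1.81 d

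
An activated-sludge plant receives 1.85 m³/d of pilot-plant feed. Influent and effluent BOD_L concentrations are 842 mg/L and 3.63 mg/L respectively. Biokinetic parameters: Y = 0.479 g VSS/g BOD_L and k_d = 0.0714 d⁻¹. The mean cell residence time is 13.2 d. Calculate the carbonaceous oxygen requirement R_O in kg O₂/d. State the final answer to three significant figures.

R_O ≈ 1.01 kg O₂/d

The observed yield is Y_obs = Y/(1 + k_d·θ_c) = 0.479 / (1 + 0.0714 × 13.2) = 0.479 / 1.942 = 0.2466 g VSS per g BOD_L removed.
Mass of BOD_L removed per day: Q(S₀ − S) = 1.85 × 838.4 g/m³ = 1.551 kg/d.
Biomass synthesised: P_X = Y_obs × 1.551 = 0.3825 kg VSS/d.
R_O = Q·(S₀ − S) − 1.42·P_X = 1.551 − 1.42 × 0.3825 = 1.008 kg O₂/d.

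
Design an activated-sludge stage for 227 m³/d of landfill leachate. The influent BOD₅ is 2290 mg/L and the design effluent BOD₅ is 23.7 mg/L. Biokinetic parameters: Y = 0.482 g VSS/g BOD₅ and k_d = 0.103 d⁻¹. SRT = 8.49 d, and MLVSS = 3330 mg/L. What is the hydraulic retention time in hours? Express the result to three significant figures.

Rearranging the biomass balance for a CMAS with decay, V = Y·Q·ΔS·θ_c / [X·(1+k_d θ_c)] = 0.482 × 227 × (2290 − 23.7) × 8.49 / [3330 × (1 + 0.103 × 8.49)] = 2.11×10^6 / 6242 = 337.3 m³.
HRT = V/Q = 337.3 m³ / 227 m³·d⁻¹ = 1.486 d × 24 = 35.66 h.

τ ≈ 35.7 h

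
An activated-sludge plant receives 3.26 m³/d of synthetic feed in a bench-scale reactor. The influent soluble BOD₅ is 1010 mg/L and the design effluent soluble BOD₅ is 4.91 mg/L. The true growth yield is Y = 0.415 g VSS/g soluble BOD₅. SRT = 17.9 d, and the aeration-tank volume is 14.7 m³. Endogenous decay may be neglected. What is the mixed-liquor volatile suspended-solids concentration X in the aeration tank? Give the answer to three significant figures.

X = Y·Q·ΔS·θ_c / V = 0.415 × 3.26 × (1010 − 4.91) × 17.9 / 14.7 = 1656 mg/L.

X ≈ 1660 mg/L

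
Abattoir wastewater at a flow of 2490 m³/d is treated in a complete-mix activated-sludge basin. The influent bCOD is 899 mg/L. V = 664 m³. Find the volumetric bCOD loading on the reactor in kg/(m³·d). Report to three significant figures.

L_v ≈ 3.37 kg bCOD/(m³·d)

L_v = Q S₀ / V = 2490 × 899 × 10⁻³ / 664.0 = 3.371 kg/(m³·d).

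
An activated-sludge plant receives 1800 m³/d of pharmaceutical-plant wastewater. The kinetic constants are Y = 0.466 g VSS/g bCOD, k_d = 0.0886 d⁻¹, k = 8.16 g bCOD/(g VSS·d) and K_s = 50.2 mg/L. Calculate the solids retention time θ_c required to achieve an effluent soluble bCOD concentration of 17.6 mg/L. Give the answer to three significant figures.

From 1/θ_c = Y·k·S/(K_s + S) − k_d: Y·k·S/(K_s+S) = 0.466 × 8.16 × 17.6 / (50.2 + 17.6) = 0.9871 d⁻¹.
Then 1/θ_c = μ − k_d = 0.9871 − 0.0886 = 0.8985 d⁻¹, giving θ_c = 1.113 d.

θ_c ≈ 1.11 d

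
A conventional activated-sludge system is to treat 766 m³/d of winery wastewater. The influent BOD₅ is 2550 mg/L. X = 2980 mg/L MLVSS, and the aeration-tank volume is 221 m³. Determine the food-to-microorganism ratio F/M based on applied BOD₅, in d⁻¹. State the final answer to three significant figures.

F/M ≈ 2.97 d⁻¹

F/M = applied load / biomass = Q·S₀/(V·X) = 766 × 2550 / (221.0 × 2980) = 2.966 d⁻¹.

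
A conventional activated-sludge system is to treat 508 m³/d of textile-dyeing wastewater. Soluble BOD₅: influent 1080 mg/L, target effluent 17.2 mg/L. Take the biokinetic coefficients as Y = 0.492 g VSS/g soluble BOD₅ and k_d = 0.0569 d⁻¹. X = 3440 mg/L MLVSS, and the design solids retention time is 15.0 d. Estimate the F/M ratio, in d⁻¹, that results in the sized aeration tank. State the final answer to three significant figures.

Steady-state biomass mass balance: V·X·(1 + k_d·θ_c) = Y·Q·(S₀ − S)·θ_c, so V = 0.492 × 508 × (1080 − 17.2) × 15.0 / [3440 × (1 + 0.0569 × 15.0)] = 3.98×10^6 / 6376 = 624.9 m³.
F/M = applied load / biomass = Q·S₀/(V·X) = 508 × 1080 / (624.9 × 3440) = 0.2552 d⁻¹.

F/M ≈ 0.255 d⁻¹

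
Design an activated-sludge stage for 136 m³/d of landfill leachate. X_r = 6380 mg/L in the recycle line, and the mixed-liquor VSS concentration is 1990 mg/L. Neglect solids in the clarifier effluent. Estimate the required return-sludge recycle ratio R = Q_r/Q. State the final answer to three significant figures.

R = Q_r/Q = X/(X_r − X) = 1990 / (6380 − 1990) = 0.4533.

R ≈ 0.453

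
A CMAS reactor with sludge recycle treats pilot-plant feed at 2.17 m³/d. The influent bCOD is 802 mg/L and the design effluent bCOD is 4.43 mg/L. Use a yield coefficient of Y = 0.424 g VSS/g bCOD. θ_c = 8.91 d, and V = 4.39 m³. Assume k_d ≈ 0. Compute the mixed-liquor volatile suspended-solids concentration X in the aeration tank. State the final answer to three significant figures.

X = Y·Q·ΔS·θ_c / V = 0.424 × 2.17 × (802 − 4.43) × 8.91 / 4.39 = 1489 mg/L.

X ≈ 1490 mg/L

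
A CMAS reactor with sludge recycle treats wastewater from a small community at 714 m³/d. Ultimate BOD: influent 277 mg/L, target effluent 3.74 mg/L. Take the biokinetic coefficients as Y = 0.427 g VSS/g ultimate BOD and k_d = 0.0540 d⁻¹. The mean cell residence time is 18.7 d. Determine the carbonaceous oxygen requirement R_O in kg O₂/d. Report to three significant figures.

R_O ≈ 136 kg O₂/d

The observed yield is Y_obs = Y/(1 + k_d·θ_c) = 0.427 / (1 + 0.0540 × 18.7) = 0.427 / 2.010 = 0.2125 g VSS per g ultimate BOD removed.
Q·(S₀ − S) = 714 × (277 − 3.74) × 10⁻³ = 195.1 kg/d removed.
Biomass synthesised: P_X = Y_obs × 195.1 = 41.45 kg VSS/d.
R_O = Q·(S₀ − S) − 1.42·P_X = 195.1 − 1.42 × 41.45 = 136.2 kg O₂/d.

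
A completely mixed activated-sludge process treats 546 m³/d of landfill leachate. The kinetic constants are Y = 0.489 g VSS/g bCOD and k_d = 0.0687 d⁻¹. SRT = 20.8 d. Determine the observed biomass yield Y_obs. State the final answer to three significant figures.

Y_obs = Y / (1 + k_d θ_c) = 0.489 / (1 + 0.0687 × 20.8) = 0.489 / 2.429 = 0.2013.

Y_obs ≈ 0.201 g VSS/g bCOD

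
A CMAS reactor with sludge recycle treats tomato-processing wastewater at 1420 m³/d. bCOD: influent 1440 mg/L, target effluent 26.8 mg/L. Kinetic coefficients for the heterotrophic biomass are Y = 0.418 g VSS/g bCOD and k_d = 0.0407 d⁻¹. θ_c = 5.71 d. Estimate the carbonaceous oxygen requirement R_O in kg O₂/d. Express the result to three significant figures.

Correct the yield for decay: Y_obs = Y/(1 + k_d θ_c) = 0.418 / (1 + 0.0407 × 5.71) = 0.418 / 1.232 = 0.3392.
ΔS = 1440 − 26.8 = 1413 mg/L, so the substrate removal rate is 1420 × 1413/1000 = 2007 kg bCOD/d.
Net sludge production P_X = 0.3392 × 2007 = 680.6 kg VSS/d.
R_O = Q·ΔS − 1.42 P_X = 2007 − 966.5 = 1040 kg O₂/d.

R_O ≈ 1040 kg O₂/d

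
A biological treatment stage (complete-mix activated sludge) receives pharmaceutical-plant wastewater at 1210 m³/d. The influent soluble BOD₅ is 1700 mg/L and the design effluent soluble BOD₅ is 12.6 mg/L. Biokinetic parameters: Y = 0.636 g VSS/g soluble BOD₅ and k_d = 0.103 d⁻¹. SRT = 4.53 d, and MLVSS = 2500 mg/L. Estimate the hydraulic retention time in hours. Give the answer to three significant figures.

Rearranging the biomass balance for a CMAS with decay, V = Y·Q·ΔS·θ_c / [X·(1+k_d θ_c)] = 0.636 × 1210 × (1700 − 12.6) × 4.53 / [2500 × (1 + 0.103 × 4.53)] = 5.88×10^6 / 3666 = 1604 m³.
Hydraulic retention time τ = V/Q = 1604 / 1210 = 1.326 d = 31.82 h.

τ ≈ 31.8 h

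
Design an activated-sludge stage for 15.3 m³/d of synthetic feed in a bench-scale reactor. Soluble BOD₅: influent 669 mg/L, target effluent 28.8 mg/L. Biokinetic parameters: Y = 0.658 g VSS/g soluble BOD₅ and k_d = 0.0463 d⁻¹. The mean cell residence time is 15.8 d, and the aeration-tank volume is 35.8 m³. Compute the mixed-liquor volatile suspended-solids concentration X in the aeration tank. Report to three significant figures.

Solving the biomass balance for X: X = Y Q (S₀−S) θ_c / [V (1+k_d θ_c)] = 0.658 × 15.3 × (669 − 28.8) × 15.8 / [35.8 × (1 + 0.0463 × 15.8)] = 1643 mg/L.

X ≈ 1640 mg/L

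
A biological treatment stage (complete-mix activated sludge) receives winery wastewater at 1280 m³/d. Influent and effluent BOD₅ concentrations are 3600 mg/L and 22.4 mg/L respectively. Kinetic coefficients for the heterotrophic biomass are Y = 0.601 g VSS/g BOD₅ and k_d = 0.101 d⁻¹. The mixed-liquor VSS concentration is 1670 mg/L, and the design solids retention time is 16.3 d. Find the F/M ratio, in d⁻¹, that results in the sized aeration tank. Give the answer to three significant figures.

From the SRT design equation V = Y Q (S₀−S) θ_c / [X (1 + k_d θ_c)] = 0.601 × 1280 × (3600 − 22.4) × 16.3 / [1670 × (1 + 0.101 × 16.3)] = 4.49×10^7 / 4419 = 10151 m³.
F/M = Q·S₀ / (V·X) = 1280 × 3600 / (10151 × 1670) = 0.2718 g BOD₅·(g VSS·d)⁻¹.

F/M ≈ 0.272 d⁻¹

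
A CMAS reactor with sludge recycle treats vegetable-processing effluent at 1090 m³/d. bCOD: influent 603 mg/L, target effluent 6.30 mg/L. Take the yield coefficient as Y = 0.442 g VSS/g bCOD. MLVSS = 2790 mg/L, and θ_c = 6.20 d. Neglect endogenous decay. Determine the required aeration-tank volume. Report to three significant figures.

V ≈ 639 m³

V·X = Y·Q·ΔS·θ_c gives V = 0.442 × 1090 × (603 − 6.30) × 6.20 / 2790 = 638.8 m³.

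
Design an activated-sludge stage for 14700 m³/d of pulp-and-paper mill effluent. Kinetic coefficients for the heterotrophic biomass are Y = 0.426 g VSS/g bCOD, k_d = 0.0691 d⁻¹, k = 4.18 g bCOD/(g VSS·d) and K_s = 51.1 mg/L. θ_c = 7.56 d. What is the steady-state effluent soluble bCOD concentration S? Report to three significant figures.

S ≈ 6.52 mg/L

From the Monod/SRT balance for a CMAS, S = K_s·(1+k_d θ_c)/[θ_c·(Y k − k_d) − 1] = 51.1 × (1 + 0.0691 × 7.56) / [7.56 × (0.426 × 4.18 − 0.0691) − 1] = 77.79 / 11.94 = 6.516 mg/L.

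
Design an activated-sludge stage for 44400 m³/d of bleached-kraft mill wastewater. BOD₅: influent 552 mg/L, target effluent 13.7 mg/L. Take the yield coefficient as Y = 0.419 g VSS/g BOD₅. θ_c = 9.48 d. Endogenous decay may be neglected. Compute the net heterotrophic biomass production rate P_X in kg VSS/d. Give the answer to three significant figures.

Since k_d ≈ 0, Y_obs = Y = 0.419 g VSS/g BOD₅.
Mass of BOD₅ removed per day: Q(S₀ − S) = 44400 × 538.3 g/m³ = 23901 kg/d.
Biomass produced: P_X = Y_obs·Q·ΔS = 0.4190 × 23901 ≈ 10014 kg VSS/d.

P_X ≈ 10000 kg VSS/d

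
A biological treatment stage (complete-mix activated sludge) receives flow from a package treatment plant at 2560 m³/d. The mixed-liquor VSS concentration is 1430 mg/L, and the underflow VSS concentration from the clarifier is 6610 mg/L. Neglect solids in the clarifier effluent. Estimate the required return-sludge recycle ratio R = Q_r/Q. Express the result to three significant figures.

R ≈ 0.276

Mass balance around the secondary clarifier (neglecting effluent solids): R = X / (X_r − X) = 1430 / (6610 − 1430) = 0.2761.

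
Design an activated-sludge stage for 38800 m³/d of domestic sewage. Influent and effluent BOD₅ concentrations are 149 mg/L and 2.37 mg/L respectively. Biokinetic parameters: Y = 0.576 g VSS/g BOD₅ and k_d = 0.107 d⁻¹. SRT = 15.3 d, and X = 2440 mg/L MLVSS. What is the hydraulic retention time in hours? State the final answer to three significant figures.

τ ≈ 4.82 h

From the SRT design equation V = Y Q (S₀−S) θ_c / [X (1 + k_d θ_c)] = 0.576 × 38800 × (149 − 2.37) × 15.3 / [2440 × (1 + 0.107 × 15.3)] = 5.01×10^7 / 6435 = 7792 m³.
Hydraulic retention time τ = V/Q = 7792 / 38800 = 0.2008 d = 4.820 h.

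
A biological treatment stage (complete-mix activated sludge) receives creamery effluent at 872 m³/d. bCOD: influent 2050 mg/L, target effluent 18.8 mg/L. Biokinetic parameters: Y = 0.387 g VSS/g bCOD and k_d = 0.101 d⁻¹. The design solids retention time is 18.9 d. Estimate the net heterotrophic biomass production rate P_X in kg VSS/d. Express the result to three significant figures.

P_X ≈ 236 kg VSS/d

Y_obs = Y / (1 + k_d θ_c) = 0.387 / (1 + 0.101 × 18.9) = 0.387 / 2.909 = 0.1330.
Mass of bCOD removed per day: Q(S₀ − S) = 872 × 2031 g/m³ = 1771 kg/d.
P_X = Y_obs · Q(S₀ − S) = 0.1330 × 1771 = 235.6 kg VSS/d.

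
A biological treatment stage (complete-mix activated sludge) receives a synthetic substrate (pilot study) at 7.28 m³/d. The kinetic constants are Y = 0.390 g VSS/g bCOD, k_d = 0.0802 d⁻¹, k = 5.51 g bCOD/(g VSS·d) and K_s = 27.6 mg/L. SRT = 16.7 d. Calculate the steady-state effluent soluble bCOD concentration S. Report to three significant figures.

For a completely mixed reactor with recycle the Lawrence–McCarty relation gives S = K_s·(1 + k_d·θ_c) / [θ_c·(Y·k − k_d) − 1] = 27.6 × (1 + 0.0802 × 16.7) / [16.7 × (0.390 × 5.51 − 0.0802) − 1] = 64.57 / 33.55 = 1.925 mg/L.

S ≈ 1.92 mg/L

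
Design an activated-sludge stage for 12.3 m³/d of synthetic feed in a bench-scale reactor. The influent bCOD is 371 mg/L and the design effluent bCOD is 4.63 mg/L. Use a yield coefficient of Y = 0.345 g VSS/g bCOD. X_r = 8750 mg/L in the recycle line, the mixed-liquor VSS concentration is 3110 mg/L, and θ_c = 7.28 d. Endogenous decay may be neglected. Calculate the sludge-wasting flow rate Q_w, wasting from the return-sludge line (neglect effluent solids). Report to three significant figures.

Q_w ≈ 0.178 m³/d

With k_d = 0 the design equation reduces to V = Y Q (S₀−S) θ_c / X = 0.345 × 12.3 × (371 − 4.63) × 7.28 / 3110 = 3.639 m³.
θ_c = V·X/(Q_w·X_r) when wasting from the recycle, so Q_w = V·X/(θ_c·X_r) = 3.639 × 3110 / (7.28 × 8750) = 0.1777 m³/d.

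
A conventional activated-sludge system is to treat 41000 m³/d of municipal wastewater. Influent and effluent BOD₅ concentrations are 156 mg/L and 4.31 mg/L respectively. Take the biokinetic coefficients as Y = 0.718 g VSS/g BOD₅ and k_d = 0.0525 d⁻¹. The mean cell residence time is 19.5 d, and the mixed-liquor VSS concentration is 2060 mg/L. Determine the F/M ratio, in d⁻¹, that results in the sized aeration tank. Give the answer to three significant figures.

Steady-state biomass mass balance: V·X·(1 + k_d·θ_c) = Y·Q·(S₀ − S)·θ_c, so V = 0.718 × 41000 × (156 − 4.31) × 19.5 / [2060 × (1 + 0.0525 × 19.5)] = 8.71×10^7 / 4169 = 20887 m³.
F/M = applied load / biomass = Q·S₀/(V·X) = 41000 × 156 / (20887 × 2060) = 0.1487 d⁻¹.

F/M ≈ 0.149 d⁻¹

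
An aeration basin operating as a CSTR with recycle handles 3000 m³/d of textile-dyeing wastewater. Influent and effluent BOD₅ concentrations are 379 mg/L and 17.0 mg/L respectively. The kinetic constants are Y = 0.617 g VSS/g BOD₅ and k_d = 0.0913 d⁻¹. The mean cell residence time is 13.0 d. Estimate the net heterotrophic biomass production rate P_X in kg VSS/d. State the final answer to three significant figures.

P_X ≈ 306 kg VSS/d

The observed yield is Y_obs = Y/(1 + k_d·θ_c) = 0.617 / (1 + 0.0913 × 13.0) = 0.617 / 2.187 = 0.2821 g VSS per g BOD₅ removed.
Mass of BOD₅ removed per day: Q(S₀ − S) = 3000 × 362.0 g/m³ = 1086 kg/d.
Net biomass production P_X = Y_obs × Q·(S₀ − S) = 0.2821 × 1086 = 306.4 kg VSS/d.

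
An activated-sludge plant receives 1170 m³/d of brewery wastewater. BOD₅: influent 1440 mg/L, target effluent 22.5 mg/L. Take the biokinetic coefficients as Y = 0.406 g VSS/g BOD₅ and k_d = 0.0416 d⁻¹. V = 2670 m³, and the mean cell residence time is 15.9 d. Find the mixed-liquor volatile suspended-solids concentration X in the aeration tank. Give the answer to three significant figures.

Solving the biomass balance for X: X = Y Q (S₀−S) θ_c / [V (1+k_d θ_c)] = 0.406 × 1170 × (1440 − 22.5) × 15.9 / [2670 × (1 + 0.0416 × 15.9)] = 2413 mg/L.

X ≈ 2410 mg/L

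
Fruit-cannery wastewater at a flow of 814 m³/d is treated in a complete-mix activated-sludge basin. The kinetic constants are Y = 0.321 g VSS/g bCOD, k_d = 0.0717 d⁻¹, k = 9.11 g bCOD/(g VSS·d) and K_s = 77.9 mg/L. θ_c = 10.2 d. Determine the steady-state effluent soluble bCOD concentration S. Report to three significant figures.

From the Monod/SRT balance for a CMAS, S = K_s·(1+k_d θ_c)/[θ_c·(Y k − k_d) − 1] = 77.9 × (1 + 0.0717 × 10.2) / [10.2 × (0.321 × 9.11 − 0.0717) − 1] = 134.9 / 28.10 = 4.800 mg/L.

S ≈ 4.80 mg/L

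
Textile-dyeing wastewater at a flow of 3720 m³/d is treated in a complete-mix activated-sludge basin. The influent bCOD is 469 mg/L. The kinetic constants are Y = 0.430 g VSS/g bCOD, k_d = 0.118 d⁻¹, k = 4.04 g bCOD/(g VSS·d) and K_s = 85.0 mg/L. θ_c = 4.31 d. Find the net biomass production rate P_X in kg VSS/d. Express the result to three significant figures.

P_X ≈ 475 kg VSS/d

From the Monod/SRT balance for a CMAS, S = K_s·(1+k_d θ_c)/[θ_c·(Y k − k_d) − 1] = 85.0 × (1 + 0.118 × 4.31) / [4.31 × (0.430 × 4.04 − 0.118) − 1] = 128.2 / 5.979 = 21.45 mg/L.
Correct the yield for decay: Y_obs = Y/(1 + k_d θ_c) = 0.430 / (1 + 0.118 × 4.31) = 0.430 / 1.509 = 0.2850.
Q·(S₀ − S) = 3720 × (469 − 21.4) × 10⁻³ = 1665 kg/d removed.
Biomass produced: P_X = Y_obs·Q·ΔS = 0.2850 × 1665 ≈ 474.6 kg VSS/d.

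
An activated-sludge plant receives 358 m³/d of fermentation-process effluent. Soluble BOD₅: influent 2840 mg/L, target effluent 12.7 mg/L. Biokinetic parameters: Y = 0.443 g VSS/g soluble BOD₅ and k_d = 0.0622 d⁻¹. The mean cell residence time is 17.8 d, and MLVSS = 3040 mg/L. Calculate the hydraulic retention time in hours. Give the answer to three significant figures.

τ ≈ 83.5 h

Rearranging the biomass balance for a CMAS with decay, V = Y·Q·ΔS·θ_c / [X·(1+k_d θ_c)] = 0.443 × 358 × (2840 − 12.7) × 17.8 / [3040 × (1 + 0.0622 × 17.8)] = 7.98×10^6 / 6406 = 1246 m³.
τ = V/Q = 1246/358 = 3.480 d, or 83.53 h.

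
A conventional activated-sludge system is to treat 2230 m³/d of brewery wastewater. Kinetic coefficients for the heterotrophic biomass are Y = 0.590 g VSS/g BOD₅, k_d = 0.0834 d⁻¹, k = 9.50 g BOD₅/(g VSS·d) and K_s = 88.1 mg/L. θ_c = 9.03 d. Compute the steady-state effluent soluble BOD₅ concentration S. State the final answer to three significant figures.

Effluent substrate depends only on kinetics and SRT: S = K_s(1 + k_d θ_c) / [θ_c(Yk − k_d) − 1] = 88.1 × (1 + 0.0834 × 9.03) / [9.03 × (0.590 × 9.50 − 0.0834) − 1] = 154.4 / 48.86 = 3.161 mg/L.

S ≈ 3.16 mg/L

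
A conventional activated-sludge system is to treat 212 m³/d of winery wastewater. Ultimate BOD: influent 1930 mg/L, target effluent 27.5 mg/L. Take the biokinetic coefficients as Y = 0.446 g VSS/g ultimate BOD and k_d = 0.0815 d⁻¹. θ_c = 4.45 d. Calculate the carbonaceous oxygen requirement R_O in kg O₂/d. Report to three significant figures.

R_O ≈ 216 kg O₂/d

Correct the yield for decay: Y_obs = Y/(1 + k_d θ_c) = 0.446 / (1 + 0.0815 × 4.45) = 0.446 / 1.363 = 0.3273.
Substrate removed = Q·(S₀ − S) = 212 m³/d × (1930 − 27.5) g/m³ = 4.03×10^5 g/d = 403.3 kg/d.
P_X = Y_obs·Q·(S₀ − S) = 0.3273 × 403.3 = 132.0 kg VSS/d.
Carbonaceous O₂ demand = substrate oxidised − cell-mass equivalent = 403.3 − 1.42 × 132.0 = 215.9 kg O₂/d.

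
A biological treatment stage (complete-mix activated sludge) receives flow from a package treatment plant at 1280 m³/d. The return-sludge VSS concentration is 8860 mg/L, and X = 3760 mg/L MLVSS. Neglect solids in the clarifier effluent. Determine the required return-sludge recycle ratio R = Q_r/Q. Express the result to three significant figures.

R = Q_r/Q = X/(X_r − X) = 3760 / (8860 − 3760) = 0.7373.

R ≈ 0.737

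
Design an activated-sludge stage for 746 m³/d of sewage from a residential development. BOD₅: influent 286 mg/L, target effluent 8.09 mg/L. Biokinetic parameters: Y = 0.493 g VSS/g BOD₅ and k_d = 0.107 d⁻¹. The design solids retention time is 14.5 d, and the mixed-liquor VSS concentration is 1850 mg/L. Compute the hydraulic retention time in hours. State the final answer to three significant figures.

τ ≈ 10.1 h

Rearranging the biomass balance for a CMAS with decay, V = Y·Q·ΔS·θ_c / [X·(1+k_d θ_c)] = 0.493 × 746 × (286 − 8.09) × 14.5 / [1850 × (1 + 0.107 × 14.5)] = 1.48×10^6 / 4720 = 314.0 m³.
HRT = V/Q = 314.0 m³ / 746 m³·d⁻¹ = 0.4209 d × 24 = 10.10 h.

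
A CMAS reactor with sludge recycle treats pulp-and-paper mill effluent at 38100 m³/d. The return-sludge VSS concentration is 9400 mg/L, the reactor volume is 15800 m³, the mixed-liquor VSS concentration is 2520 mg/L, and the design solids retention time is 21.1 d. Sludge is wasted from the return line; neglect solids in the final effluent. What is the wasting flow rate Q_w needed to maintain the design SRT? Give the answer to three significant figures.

Q_w = (V·X)/(θ_c X_r) = 15800 × 2520 / (21.1 × 9400) = 200.7 m³/d.

Q_w ≈ 201 m³/d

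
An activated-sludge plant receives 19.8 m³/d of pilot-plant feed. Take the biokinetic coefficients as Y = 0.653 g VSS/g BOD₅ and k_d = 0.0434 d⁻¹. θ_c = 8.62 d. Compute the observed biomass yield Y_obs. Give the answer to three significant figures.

Y_obs ≈ 0.475 g VSS/g BOD₅

Correct the yield for decay: Y_obs = Y/(1 + k_d θ_c) = 0.653 / (1 + 0.0434 × 8.62) = 0.653 / 1.374 = 0.4752.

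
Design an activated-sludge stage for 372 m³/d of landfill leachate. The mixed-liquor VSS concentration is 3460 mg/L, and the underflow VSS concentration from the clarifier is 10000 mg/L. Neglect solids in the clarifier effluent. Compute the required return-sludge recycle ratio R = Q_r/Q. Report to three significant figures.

R ≈ 0.529

Mass balance around the secondary clarifier (neglecting effluent solids): R = X / (X_r − X) = 3460 / (10000 − 3460) = 0.5291.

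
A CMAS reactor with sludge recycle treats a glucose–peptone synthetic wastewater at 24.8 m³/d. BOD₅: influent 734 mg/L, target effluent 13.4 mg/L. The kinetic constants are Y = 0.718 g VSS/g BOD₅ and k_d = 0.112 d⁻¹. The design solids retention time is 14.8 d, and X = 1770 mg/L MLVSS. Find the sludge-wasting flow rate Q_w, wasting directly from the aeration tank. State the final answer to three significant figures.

Rearranging the biomass balance for a CMAS with decay, V = Y·Q·ΔS·θ_c / [X·(1+k_d θ_c)] = 0.718 × 24.8 × (734 − 13.4) × 14.8 / [1770 × (1 + 0.112 × 14.8)] = 1.9×10^5 / 4704 = 40.37 m³.
Wasting from the aeration tank: Q_w = V / θ_c = 40.37 / 14.8 = 2.728 m³/d.

Q_w ≈ 2.73 m³/d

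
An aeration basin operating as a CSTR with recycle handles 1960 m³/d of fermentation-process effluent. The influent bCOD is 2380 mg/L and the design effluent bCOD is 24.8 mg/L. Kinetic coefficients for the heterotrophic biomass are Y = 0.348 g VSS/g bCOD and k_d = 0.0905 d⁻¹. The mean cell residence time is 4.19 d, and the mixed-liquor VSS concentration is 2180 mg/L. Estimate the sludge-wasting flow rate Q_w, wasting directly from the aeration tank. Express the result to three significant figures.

Q_w ≈ 534 m³/d

Rearranging the biomass balance for a CMAS with decay, V = Y·Q·ΔS·θ_c / [X·(1+k_d θ_c)] = 0.348 × 1960 × (2380 − 24.8) × 4.19 / [2180 × (1 + 0.0905 × 4.19)] = 6.73×10^6 / 3007 = 2239 m³.
For wasting at MLVSS concentration, Q_w = V/θ_c = 2239/4.19 = 534.3 m³/d.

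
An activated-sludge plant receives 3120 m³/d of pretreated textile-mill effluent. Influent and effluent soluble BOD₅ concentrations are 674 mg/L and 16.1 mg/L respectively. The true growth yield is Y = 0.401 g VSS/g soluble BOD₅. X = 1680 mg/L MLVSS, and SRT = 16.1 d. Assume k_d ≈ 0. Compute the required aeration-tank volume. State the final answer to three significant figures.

V·X = Y·Q·ΔS·θ_c gives V = 0.401 × 3120 × (674 − 16.1) × 16.1 / 1680 = 7888 m³.

V ≈ 7890 m³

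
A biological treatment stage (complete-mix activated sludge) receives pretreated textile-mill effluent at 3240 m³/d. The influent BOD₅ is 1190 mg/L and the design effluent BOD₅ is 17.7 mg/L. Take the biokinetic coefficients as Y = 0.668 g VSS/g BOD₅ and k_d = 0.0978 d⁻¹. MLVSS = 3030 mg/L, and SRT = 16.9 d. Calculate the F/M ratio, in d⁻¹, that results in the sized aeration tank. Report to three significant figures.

F/M ≈ 0.239 d⁻¹

Steady-state biomass mass balance: V·X·(1 + k_d·θ_c) = Y·Q·(S₀ − S)·θ_c, so V = 0.668 × 3240 × (1190 − 17.7) × 16.9 / [3030 × (1 + 0.0978 × 16.9)] = 4.29×10^7 / 8038 = 5335 m³.
Food-to-microorganism ratio F/M = Q S₀ / (V X) = 3240 × 1190 / (5335 × 3030) = 0.2385 d⁻¹.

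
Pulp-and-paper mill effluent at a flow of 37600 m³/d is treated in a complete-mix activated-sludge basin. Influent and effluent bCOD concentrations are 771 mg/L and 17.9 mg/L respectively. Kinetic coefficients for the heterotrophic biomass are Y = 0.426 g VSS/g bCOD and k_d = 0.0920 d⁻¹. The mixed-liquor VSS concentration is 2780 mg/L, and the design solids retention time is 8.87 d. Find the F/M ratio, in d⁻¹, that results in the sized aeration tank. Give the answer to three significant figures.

From the SRT design equation V = Y Q (S₀−S) θ_c / [X (1 + k_d θ_c)] = 0.426 × 37600 × (771 − 17.9) × 8.87 / [2780 × (1 + 0.0920 × 8.87)] = 1.07×10^8 / 5049 = 21194 m³.
Food-to-microorganism ratio F/M = Q S₀ / (V X) = 37600 × 771 / (21194 × 2780) = 0.4920 d⁻¹.

F/M ≈ 0.492 d⁻¹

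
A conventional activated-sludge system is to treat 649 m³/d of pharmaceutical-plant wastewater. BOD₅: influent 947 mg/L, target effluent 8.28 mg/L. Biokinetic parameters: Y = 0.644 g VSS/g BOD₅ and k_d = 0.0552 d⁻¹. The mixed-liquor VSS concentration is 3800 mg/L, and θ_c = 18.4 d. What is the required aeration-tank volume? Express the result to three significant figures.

V ≈ 942 m³

Rearranging the biomass balance for a CMAS with decay, V = Y·Q·ΔS·θ_c / [X·(1+k_d θ_c)] = 0.644 × 649 × (947 − 8.28) × 18.4 / [3800 × (1 + 0.0552 × 18.4)] = 7.22×10^6 / 7660 = 942.5 m³.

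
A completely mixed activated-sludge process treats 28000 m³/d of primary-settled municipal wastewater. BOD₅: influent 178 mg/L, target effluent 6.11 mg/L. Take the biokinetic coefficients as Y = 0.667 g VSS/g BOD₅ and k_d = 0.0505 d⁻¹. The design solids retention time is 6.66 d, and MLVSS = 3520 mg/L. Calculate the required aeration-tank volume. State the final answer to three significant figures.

Rearranging the biomass balance for a CMAS with decay, V = Y·Q·ΔS·θ_c / [X·(1+k_d θ_c)] = 0.667 × 28000 × (178 − 6.11) × 6.66 / [3520 × (1 + 0.0505 × 6.66)] = 2.14×10^7 / 4704 = 4545 m³.

V ≈ 4550 m³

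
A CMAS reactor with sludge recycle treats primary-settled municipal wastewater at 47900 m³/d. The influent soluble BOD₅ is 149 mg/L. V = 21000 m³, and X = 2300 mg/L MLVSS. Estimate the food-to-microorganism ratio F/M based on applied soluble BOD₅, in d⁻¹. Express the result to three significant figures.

F/M ≈ 0.148 d⁻¹

F/M = applied load / biomass = Q·S₀/(V·X) = 47900 × 149 / (21000 × 2300) = 0.1478 d⁻¹.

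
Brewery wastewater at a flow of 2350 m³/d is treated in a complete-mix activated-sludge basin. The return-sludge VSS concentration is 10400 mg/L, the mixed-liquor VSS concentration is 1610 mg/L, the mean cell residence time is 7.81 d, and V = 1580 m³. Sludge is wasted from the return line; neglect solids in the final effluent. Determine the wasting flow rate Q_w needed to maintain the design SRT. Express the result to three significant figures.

Q_w ≈ 31.3 m³/d

Wasting from the return line (neglecting effluent solids): Q_w = V·X / (θ_c·X_r) = 1580 × 1610 / (7.81 × 10400) = 31.32 m³/d.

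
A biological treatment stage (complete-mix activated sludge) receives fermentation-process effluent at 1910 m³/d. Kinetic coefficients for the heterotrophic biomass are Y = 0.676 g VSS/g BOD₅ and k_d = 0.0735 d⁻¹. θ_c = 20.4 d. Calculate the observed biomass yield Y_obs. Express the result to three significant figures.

Y_obs = Y / (1 + k_d θ_c) = 0.676 / (1 + 0.0735 × 20.4) = 0.676 / 2.499 = 0.2705.

Y_obs ≈ 0.270 g VSS/g BOD₅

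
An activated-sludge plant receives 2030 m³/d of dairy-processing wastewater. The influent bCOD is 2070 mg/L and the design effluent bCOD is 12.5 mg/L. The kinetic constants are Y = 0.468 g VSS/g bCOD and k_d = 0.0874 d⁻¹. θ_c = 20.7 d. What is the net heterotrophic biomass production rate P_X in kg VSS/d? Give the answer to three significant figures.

P_X ≈ 696 kg VSS/d

Correct the yield for decay: Y_obs = Y/(1 + k_d θ_c) = 0.468 / (1 + 0.0874 × 20.7) = 0.468 / 2.809 = 0.1666.
Mass of bCOD removed per day: Q(S₀ − S) = 2030 × 2058 g/m³ = 4177 kg/d.
Biomass produced: P_X = Y_obs·Q·ΔS = 0.1666 × 4177 ≈ 695.8 kg VSS/d.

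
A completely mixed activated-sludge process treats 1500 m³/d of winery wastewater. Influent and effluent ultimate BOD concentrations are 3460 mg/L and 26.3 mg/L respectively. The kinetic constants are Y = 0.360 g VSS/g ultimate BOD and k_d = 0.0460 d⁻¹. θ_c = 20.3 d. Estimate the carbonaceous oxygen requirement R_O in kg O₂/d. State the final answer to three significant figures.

The observed yield is Y_obs = Y/(1 + k_d·θ_c) = 0.360 / (1 + 0.0460 × 20.3) = 0.360 / 1.934 = 0.1862 g VSS per g ultimate BOD removed.
Substrate removed = Q·(S₀ − S) = 1500 m³/d × (3460 − 26.3) g/m³ = 5.15×10^6 g/d = 5151 kg/d.
Biomass synthesised: P_X = Y_obs × 5151 = 958.8 kg VSS/d.
R_O = Q·(S₀ − S) − 1.42·P_X = 5151 − 1.42 × 958.8 = 3789 kg O₂/d.

R_O ≈ 3790 kg O₂/d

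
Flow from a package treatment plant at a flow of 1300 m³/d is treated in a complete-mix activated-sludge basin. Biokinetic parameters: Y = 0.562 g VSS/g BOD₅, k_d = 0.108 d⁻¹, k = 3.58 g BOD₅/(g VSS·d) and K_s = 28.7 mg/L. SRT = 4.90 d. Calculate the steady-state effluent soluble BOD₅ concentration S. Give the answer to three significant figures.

S ≈ 5.27 mg/L

For a completely mixed reactor with recycle the Lawrence–McCarty relation gives S = K_s·(1 + k_d·θ_c) / [θ_c·(Y·k − k_d) − 1] = 28.7 × (1 + 0.108 × 4.90) / [4.90 × (0.562 × 3.58 − 0.108) − 1] = 43.89 / 8.329 = 5.269 mg/L.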